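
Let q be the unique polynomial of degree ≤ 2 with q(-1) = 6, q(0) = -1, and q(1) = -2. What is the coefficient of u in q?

-4

Write q(u) = au^2 + bu + c. Substituting each data point gives a linear system:
  a - b + c = 6
  c = -1
  a + b + c = -2
Solving the system yields a = 3, b = -4, c = -1.
So q(u) = 3u² - 4u - 1.
The coefficient of u is -4.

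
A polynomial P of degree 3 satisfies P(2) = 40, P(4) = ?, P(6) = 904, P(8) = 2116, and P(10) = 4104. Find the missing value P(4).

On equispaced nodes a degree-3 polynomial has vanishing fourth forward difference, so
  P(2) - 4·P(4) + 6·P(6) - 4·P(8) + P(10) = 0.
Substituting the known values and solving for P(4):
  -4·P(4) = -1104
  P(4) = 276.

276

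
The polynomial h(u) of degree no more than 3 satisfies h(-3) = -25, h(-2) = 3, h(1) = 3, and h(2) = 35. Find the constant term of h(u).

-1

Write h(u) = au^3 + bu^2 + cu + d. Substituting each data point gives a linear system:
  -27a + 9b - 3c + d = -25
  -8a + 4b - 2c + d = 3
  a + b + c + d = 3
  8a + 4b + 2c + d = 35
Solving the system yields a = 3, b = 5, c = -4, d = -1.
So h(u) = 3u^3 + 5u^2 - 4u - 1.
The constant term is -1.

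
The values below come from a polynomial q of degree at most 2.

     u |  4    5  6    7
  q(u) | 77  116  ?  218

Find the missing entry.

On equispaced nodes a degree-2 polynomial has vanishing third forward difference, so
  - q(4) + 3·q(5) - 3·q(6) + q(7) = 0.
Substituting the known values and solving for q(6):
  -3·q(6) = -489
  q(6) = 163.

163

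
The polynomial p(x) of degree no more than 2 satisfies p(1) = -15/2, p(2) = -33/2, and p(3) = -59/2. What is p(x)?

Using the Lagrange interpolation formula with nodes 1, 2, 3:
  L_0(x) = (x - 2)(x - 3) / 2
  L_1(x) = (x - 1)(x - 3) / -1
  L_2(x) = (x - 1)(x - 2) / 2
Then p(x) = -15/2·L_0(x) - 33/2·L_1(x) - 59/2·L_2(x).
Expanding and collecting terms gives p(x) = -2x^2 - 3x - 5/2.
Check: p(3) = -59/2. ✓

p(x) = -2x^2 - 3x - 5/2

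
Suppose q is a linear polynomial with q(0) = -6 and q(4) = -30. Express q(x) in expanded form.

Write q(x) = ax + b. Substituting each data point gives a linear system:
  b = -6
  4a + b = -30
Solving the system yields a = -6, b = -6.
So q(x) = -6x - 6.
Check: q(4) = -30. ✓

q(x) = -6x - 6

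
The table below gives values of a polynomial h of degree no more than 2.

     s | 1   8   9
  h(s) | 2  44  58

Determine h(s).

Write h(s) = as^2 + bs + c. Substituting each data point gives a linear system:
  a + b + c = 2
  64a + 8b + c = 44
  81a + 9b + c = 58
Solving the system yields a = 1, b = -3, c = 4.
So h(s) = s² - 3s + 4.
Check: h(9) = 58. ✓

h(s) = s^2 - 3s + 4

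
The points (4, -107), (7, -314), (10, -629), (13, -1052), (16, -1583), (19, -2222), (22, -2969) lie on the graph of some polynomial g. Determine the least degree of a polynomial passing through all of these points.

Forward differences of the values at n = 4, 7, 10, 13, 16, 19, 22:
  g  : -107  -314  -629  -1052  -1583  -2222  -2969
  Δ  : -207  -315  -423  -531  -639  -747
  Δ^2: -108  -108  -108  -108  -108
  Δ^3: 0  0  0  0
  Δ^4: 0  0  0
  Δ^5: 0  0
  Δ^6: 0
The second differences are constant (-108) and nonzero, while all higher differences vanish, so the minimal degree is 2.

2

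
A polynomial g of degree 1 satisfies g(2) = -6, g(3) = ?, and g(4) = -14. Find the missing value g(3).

On equispaced nodes a degree-1 polynomial has vanishing second forward difference, so
  g(2) - 2·g(3) + g(4) = 0.
Substituting the known values and solving for g(3):
  -2·g(3) = 20
  g(3) = -10.

-10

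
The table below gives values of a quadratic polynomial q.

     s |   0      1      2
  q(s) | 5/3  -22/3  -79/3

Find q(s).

Using the Lagrange interpolation formula with nodes 0, 1, 2:
  L_0(s) = (s - 1)(s - 2) / 2
  L_1(s) = s(s - 2) / -1
  L_2(s) = s(s - 1) / 2
Then q(s) = 5/3·L_0(s) - 22/3·L_1(s) - 79/3·L_2(s).
Expanding and collecting terms gives q(s) = -5s² - 4s + 5/3.
Check: q(0) = 5/3. ✓

q(s) = -5s^2 - 4s + 5/3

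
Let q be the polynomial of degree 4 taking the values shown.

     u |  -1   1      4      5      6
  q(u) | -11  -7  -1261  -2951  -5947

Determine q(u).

Write q(u) = au^4 + bu^3 + cu^2 + du + e. Substituting each data point gives a linear system:
  a - b + c - d + e = -11
  a + b + c + d + e = -7
  256a + 64b + 16c + 4d + e = -1261
  625a + 125b + 25c + 5d + e = -2951
  1296a + 216b + 36c + 6d + e = -5947
Solving the system yields a = -4, b = -3, c = -4, d = 5, e = -1.
So q(u) = -4u⁴ - 3u³ - 4u² + 5u - 1.
Check: q(-1) = -11. ✓

q(u) = -4u^4 - 3u^3 - 4u^2 + 5u - 1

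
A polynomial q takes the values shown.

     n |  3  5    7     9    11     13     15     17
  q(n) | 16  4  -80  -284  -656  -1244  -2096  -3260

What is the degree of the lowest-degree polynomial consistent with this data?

3

Forward differences of the values at n = 3, 5, 7, 9, 11, 13, 15, 17:
  q  : 16  4  -80  -284  -656  -1244  -2096  -3260
  Δ  : -12  -84  -204  -372  -588  -852  -1164
  Δ^2: -72  -120  -168  -216  -264  -312
  Δ^3: -48  -48  -48  -48  -48
  Δ^4: 0  0  0  0
  Δ^5: 0  0  0
  Δ^6: 0  0
  Δ^7: 0
The third differences are constant (-48) and nonzero, while all higher differences vanish, so the minimal degree is 3.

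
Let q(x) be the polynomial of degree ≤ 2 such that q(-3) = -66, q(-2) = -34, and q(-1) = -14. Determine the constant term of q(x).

-6

Write q(x) = ax^2 + bx + c. Substituting each data point gives a linear system:
  9a - 3b + c = -66
  4a - 2b + c = -34
  a - b + c = -14
Solving the system yields a = -6, b = 2, c = -6.
So q(x) = -6x^2 + 2x - 6.
The constant term is -6.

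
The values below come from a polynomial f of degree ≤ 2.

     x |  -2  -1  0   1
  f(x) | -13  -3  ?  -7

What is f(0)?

On equispaced nodes a degree-2 polynomial has vanishing third forward difference, so
  - f(-2) + 3·f(-1) - 3·f(0) + f(1) = 0.
Substituting the known values and solving for f(0):
  -3·f(0) = 3
  f(0) = -1.

-1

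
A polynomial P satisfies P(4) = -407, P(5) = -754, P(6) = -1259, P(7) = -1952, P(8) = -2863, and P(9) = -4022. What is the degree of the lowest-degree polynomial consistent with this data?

Forward differences of the values at n = 4, 5, 6, 7, 8, 9:
  P  : -407  -754  -1259  -1952  -2863  -4022
  Δ  : -347  -505  -693  -911  -1159
  Δ^2: -158  -188  -218  -248
  Δ^3: -30  -30  -30
  Δ^4: 0  0
  Δ^5: 0
The third differences are constant (-30) and nonzero, while all higher differences vanish, so the minimal degree is 3.

3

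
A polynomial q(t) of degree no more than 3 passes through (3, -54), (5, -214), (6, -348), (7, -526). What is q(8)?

-754

Using the Lagrange interpolation formula with nodes 3, 5, 6, 7:
  L_0(t) = (t - 5)(t - 6)(t - 7) / -24
  L_1(t) = (t - 3)(t - 6)(t - 7) / 4
  L_2(t) = (t - 3)(t - 5)(t - 7) / -3
  L_3(t) = (t - 3)(t - 5)(t - 6) / 8
Then q(t) = -54·L_0(t) - 214·L_1(t) - 348·L_2(t) - 526·L_3(t).
Expanding and collecting terms gives q(t) = -t³ - 4t² + t + 6.
Evaluating at t = 8: q(8) = -754.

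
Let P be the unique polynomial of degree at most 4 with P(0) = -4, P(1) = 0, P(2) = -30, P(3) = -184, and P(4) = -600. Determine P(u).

P(u) = -2u^4 - 3u^3 + 6u^2 + 3u - 4

Write P(u) = au^4 + bu^3 + cu^2 + du + e. Substituting each data point gives a linear system:
  e = -4
  a + b + c + d + e = 0
  16a + 8b + 4c + 2d + e = -30
  81a + 27b + 9c + 3d + e = -184
  256a + 64b + 16c + 4d + e = -600
Solving the system yields a = -2, b = -3, c = 6, d = 3, e = -4.
So P(u) = -2u^4 - 3u^3 + 6u^2 + 3u - 4.
Check: P(4) = -600. ✓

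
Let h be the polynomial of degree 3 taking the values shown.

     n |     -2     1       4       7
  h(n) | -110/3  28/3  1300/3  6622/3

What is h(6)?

Forward differences of the values at n = -2, 1, 4, 7:
  h  : -110/3  28/3  1300/3  6622/3
  Δ  : 46  424  1774
  Δ^2: 378  1350
  Δ^3: 972
The third differences are constant, confirming degree 3.
Interpolating (Newton forward form) and evaluating at n = 6 gives h(6) = 1406.

1406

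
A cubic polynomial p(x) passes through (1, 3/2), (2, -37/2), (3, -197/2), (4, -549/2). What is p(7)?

-3477/2

Using the Lagrange interpolation formula with nodes 1, 2, 3, 4:
  L_0(x) = (x - 2)(x - 3)(x - 4) / -6
  L_1(x) = (x - 1)(x - 3)(x - 4) / 2
  L_2(x) = (x - 1)(x - 2)(x - 4) / -2
  L_3(x) = (x - 1)(x - 2)(x - 3) / 6
Then p(x) = 3/2·L_0(x) - 37/2·L_1(x) - 197/2·L_2(x) - 549/2·L_3(x).
Expanding and collecting terms gives p(x) = -6x^3 + 6x^2 + 4x - 5/2.
Evaluating at x = 7: p(7) = -3477/2.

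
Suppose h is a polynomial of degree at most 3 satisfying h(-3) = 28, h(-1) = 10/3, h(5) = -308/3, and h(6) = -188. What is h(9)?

Write h(n) = an^3 + bn^2 + cn + d. Substituting each data point gives a linear system:
  -27a + 9b - 3c + d = 28
  -a + b - c + d = 10/3
  125a + 25b + 5c + d = -308/3
  216a + 36b + 6c + d = -188
Solving the system yields a = -1, b = 1/3, c = 2, d = 4.
So h(n) = -n^3 + (1/3)n^2 + 2n + 4.
Then h(9) = -680.

-680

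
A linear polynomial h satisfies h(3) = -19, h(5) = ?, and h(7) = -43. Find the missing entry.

-31

On equispaced nodes a degree-1 polynomial has vanishing second forward difference, so
  h(3) - 2·h(5) + h(7) = 0.
Substituting the known values and solving for h(5):
  -2·h(5) = 62
  h(5) = -31.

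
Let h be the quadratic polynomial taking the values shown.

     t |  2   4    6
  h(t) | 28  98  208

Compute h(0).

Using the Lagrange interpolation formula with nodes 2, 4, 6:
  L_0(t) = (t - 4)(t - 6) / 8
  L_1(t) = (t - 2)(t - 6) / -4
  L_2(t) = (t - 2)(t - 4) / 8
Then h(t) = 28·L_0(t) + 98·L_1(t) + 208·L_2(t).
Expanding and collecting terms gives h(t) = 5t² + 5t - 2.
Evaluating at t = 0: h(0) = -2.

-2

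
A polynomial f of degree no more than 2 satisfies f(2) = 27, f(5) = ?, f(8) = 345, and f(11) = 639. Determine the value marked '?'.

141

On equispaced nodes a degree-2 polynomial has vanishing third forward difference, so
  - f(2) + 3·f(5) - 3·f(8) + f(11) = 0.
Substituting the known values and solving for f(5):
  3·f(5) = 423
  f(5) = 141.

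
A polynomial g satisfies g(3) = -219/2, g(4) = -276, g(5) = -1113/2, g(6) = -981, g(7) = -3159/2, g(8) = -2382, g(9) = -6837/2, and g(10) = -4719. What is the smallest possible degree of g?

3

Forward differences of the values at s = 3, 4, 5, 6, 7, 8, 9, 10:
  g  : -219/2  -276  -1113/2  -981  -3159/2  -2382  -6837/2  -4719
  Δ  : -333/2  -561/2  -849/2  -1197/2  -1605/2  -2073/2  -2601/2
  Δ^2: -114  -144  -174  -204  -234  -264
  Δ^3: -30  -30  -30  -30  -30
  Δ^4: 0  0  0  0
  Δ^5: 0  0  0
  Δ^6: 0  0
  Δ^7: 0
The third differences are constant (-30) and nonzero, while all higher differences vanish, so the minimal degree is 3.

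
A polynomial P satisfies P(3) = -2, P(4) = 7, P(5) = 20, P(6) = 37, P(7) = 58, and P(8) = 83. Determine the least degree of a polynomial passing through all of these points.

2

Forward differences of the values at s = 3, 4, 5, 6, 7, 8:
  P  : -2  7  20  37  58  83
  Δ  : 9  13  17  21  25
  Δ^2: 4  4  4  4
  Δ^3: 0  0  0
  Δ^4: 0  0
  Δ^5: 0
The second differences are constant (4) and nonzero, while all higher differences vanish, so the minimal degree is 2.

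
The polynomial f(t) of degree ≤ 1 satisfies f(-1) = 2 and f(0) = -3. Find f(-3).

12

Using the Lagrange interpolation formula with nodes -1, 0:
  L_0(t) = t / -1
  L_1(t) = (t + 1) / 1
Then f(t) = 2·L_0(t) - 3·L_1(t).
Expanding and collecting terms gives f(t) = -5t - 3.
Evaluating at t = -3: f(-3) = 12.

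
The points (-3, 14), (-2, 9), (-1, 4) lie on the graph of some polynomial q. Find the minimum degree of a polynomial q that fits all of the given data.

Forward differences of the values at x = -3, -2, -1:
  q  : 14  9  4
  Δ  : -5  -5
  Δ^2: 0
The first differences are constant (-5) and nonzero, while all higher differences vanish, so the minimal degree is 1.

1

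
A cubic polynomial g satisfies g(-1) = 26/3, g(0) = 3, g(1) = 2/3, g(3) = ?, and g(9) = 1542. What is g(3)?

54

The 4 known points determine the degree-3 polynomial uniquely.
Write g(x) = ax^3 + bx^2 + cx + d. Substituting each data point gives a linear system:
  -a + b - c + d = 26/3
  d = 3
  a + b + c + d = 2/3
  729a + 81b + 9c + d = 1542
Solving the system yields a = 2, b = 5/3, c = -6, d = 3.
So g(x) = 2x^3 + (5/3)x^2 - 6x + 3.
Then g(3) = 54.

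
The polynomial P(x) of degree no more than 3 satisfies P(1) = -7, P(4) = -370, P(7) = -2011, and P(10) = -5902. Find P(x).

Using the Lagrange interpolation formula with nodes 1, 4, 7, 10:
  L_0(x) = (x - 4)(x - 7)(x - 10) / -162
  L_1(x) = (x - 1)(x - 7)(x - 10) / 54
  L_2(x) = (x - 1)(x - 4)(x - 10) / -54
  L_3(x) = (x - 1)(x - 4)(x - 7) / 162
Then P(x) = -7·L_0(x) - 370·L_1(x) - 2011·L_2(x) - 5902·L_3(x).
Expanding and collecting terms gives P(x) = -6x³ + x² - 2.
Check: P(1) = -7. ✓

P(x) = -6x^3 + x^2 - 2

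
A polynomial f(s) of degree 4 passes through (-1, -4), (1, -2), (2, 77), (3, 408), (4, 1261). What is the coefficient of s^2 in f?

-4

Write f(s) = as^4 + bs^3 + cs^2 + ds + e. Substituting each data point gives a linear system:
  a - b + c - d + e = -4
  a + b + c + d + e = -2
  16a + 8b + 4c + 2d + e = 77
  81a + 27b + 9c + 3d + e = 408
  256a + 64b + 16c + 4d + e = 1261
Solving the system yields a = 4, b = 5, c = -4, d = -4, e = -3.
So f(s) = 4s^4 + 5s^3 - 4s^2 - 4s - 3.
The coefficient of s^2 is -4.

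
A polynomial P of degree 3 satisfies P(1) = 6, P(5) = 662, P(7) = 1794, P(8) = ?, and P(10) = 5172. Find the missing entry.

2666

The 4 known points determine the degree-3 polynomial uniquely.
Write P(t) = at^3 + bt^2 + ct + d. Substituting each data point gives a linear system:
  a + b + c + d = 6
  125a + 25b + 5c + d = 662
  343a + 49b + 7c + d = 1794
  1000a + 100b + 10c + d = 5172
Solving the system yields a = 5, b = 2, c = -3, d = 2.
So P(t) = 5t³ + 2t² - 3t + 2.
Then P(8) = 2666.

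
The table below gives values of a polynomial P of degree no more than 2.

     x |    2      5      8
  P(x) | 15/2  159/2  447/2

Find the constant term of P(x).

-1/2

Write P(x) = ax^2 + bx + c. Substituting each data point gives a linear system:
  4a + 2b + c = 15/2
  25a + 5b + c = 159/2
  64a + 8b + c = 447/2
Solving the system yields a = 4, b = -4, c = -1/2.
So P(x) = 4x^2 - 4x - 1/2.
The constant term is -1/2.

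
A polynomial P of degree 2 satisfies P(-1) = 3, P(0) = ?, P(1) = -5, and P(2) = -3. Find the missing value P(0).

-3

The 3 known points determine the degree-2 polynomial uniquely.
Write P(u) = au^2 + bu + c. Substituting each data point gives a linear system:
  a - b + c = 3
  a + b + c = -5
  4a + 2b + c = -3
Solving the system yields a = 2, b = -4, c = -3.
So P(u) = 2u² - 4u - 3.
Then P(0) = -3.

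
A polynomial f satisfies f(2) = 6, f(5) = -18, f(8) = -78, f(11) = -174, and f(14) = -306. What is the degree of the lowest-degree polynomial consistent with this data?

Forward differences of the values at s = 2, 5, 8, 11, 14:
  f  : 6  -18  -78  -174  -306
  Δ  : -24  -60  -96  -132
  Δ^2: -36  -36  -36
  Δ^3: 0  0
  Δ^4: 0
The second differences are constant (-36) and nonzero, while all higher differences vanish, so the minimal degree is 2.

2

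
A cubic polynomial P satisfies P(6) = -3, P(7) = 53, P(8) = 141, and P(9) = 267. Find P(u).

Using the Lagrange interpolation formula with nodes 6, 7, 8, 9:
  L_0(u) = (u - 7)(u - 8)(u - 9) / -6
  L_1(u) = (u - 6)(u - 8)(u - 9) / 2
  L_2(u) = (u - 6)(u - 7)(u - 9) / -2
  L_3(u) = (u - 6)(u - 7)(u - 8) / 6
Then P(u) = -3·L_0(u) + 53·L_1(u) + 141·L_2(u) + 267·L_3(u).
Expanding and collecting terms gives P(u) = u^3 - 5u^2 - 6u - 3.
Check: P(7) = 53. ✓

P(u) = u^3 - 5u^2 - 6u - 3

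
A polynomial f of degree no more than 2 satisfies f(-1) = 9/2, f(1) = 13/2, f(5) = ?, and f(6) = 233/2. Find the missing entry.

The 3 known points determine the degree-2 polynomial uniquely.
Write f(t) = at^2 + bt + c. Substituting each data point gives a linear system:
  a - b + c = 9/2
  a + b + c = 13/2
  36a + 6b + c = 233/2
Solving the system yields a = 3, b = 1, c = 5/2.
So f(t) = 3t^2 + t + 5/2.
Then f(5) = 165/2.

165/2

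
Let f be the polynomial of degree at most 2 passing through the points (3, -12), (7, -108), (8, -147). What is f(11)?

Using the Lagrange interpolation formula with nodes 3, 7, 8:
  L_0(t) = (t - 7)(t - 8) / 20
  L_1(t) = (t - 3)(t - 8) / -4
  L_2(t) = (t - 3)(t - 7) / 5
Then f(t) = -12·L_0(t) - 108·L_1(t) - 147·L_2(t).
Expanding and collecting terms gives f(t) = -3t^2 + 6t - 3.
Evaluating at t = 11: f(11) = -300.

-300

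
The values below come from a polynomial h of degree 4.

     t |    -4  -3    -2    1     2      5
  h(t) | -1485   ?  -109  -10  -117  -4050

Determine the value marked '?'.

The 5 known points determine the degree-4 polynomial uniquely.
Write h(t) = at^4 + bt^3 + ct^2 + dt + e. Substituting each data point gives a linear system:
  256a - 64b + 16c - 4d + e = -1485
  16a - 8b + 4c - 2d + e = -109
  a + b + c + d + e = -10
  16a + 8b + 4c + 2d + e = -117
  625a + 125b + 25c + 5d + e = -4050
Solving the system yields a = -6, b = -2, c = -3, d = 6, e = -5.
So h(t) = -6t⁴ - 2t³ - 3t² + 6t - 5.
Then h(-3) = -482.

-482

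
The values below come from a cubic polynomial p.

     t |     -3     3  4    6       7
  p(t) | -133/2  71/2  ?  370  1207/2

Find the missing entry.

The 4 known points determine the degree-3 polynomial uniquely.
Write p(t) = at^3 + bt^2 + ct + d. Substituting each data point gives a linear system:
  -27a + 9b - 3c + d = -133/2
  27a + 9b + 3c + d = 71/2
  216a + 36b + 6c + d = 370
  343a + 49b + 7c + d = 1207/2
Solving the system yields a = 2, b = -3/2, c = -1, d = -2.
So p(t) = 2t^3 - (3/2)t^2 - t - 2.
Then p(4) = 98.

98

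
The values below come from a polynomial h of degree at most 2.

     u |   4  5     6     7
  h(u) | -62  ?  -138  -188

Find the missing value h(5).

The 3 known points determine the degree-2 polynomial uniquely.
Write h(u) = au^2 + bu + c. Substituting each data point gives a linear system:
  16a + 4b + c = -62
  36a + 6b + c = -138
  49a + 7b + c = -188
Solving the system yields a = -4, b = 2, c = -6.
So h(u) = -4u² + 2u - 6.
Then h(5) = -96.

-96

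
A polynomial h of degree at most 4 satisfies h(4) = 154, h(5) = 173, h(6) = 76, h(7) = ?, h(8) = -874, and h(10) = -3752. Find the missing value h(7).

-233

The 5 known points determine the degree-4 polynomial uniquely.
Write h(s) = as^4 + bs^3 + cs^2 + ds + e. Substituting each data point gives a linear system:
  256a + 64b + 16c + 4d + e = 154
  625a + 125b + 25c + 5d + e = 173
  1296a + 216b + 36c + 6d + e = 76
  4096a + 512b + 64c + 8d + e = -874
  10000a + 1000b + 100c + 10d + e = -3752
Solving the system yields a = -1, b = 6, c = 3, d = -5, e = -2.
So h(s) = -s⁴ + 6s³ + 3s² - 5s - 2.
Then h(7) = -233.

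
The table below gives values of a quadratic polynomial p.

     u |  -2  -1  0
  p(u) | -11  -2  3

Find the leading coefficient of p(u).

-2

Write p(u) = au^2 + bu + c. Substituting each data point gives a linear system:
  4a - 2b + c = -11
  a - b + c = -2
  c = 3
Solving the system yields a = -2, b = 3, c = 3.
So p(u) = -2u^2 + 3u + 3.
The leading coefficient is -2.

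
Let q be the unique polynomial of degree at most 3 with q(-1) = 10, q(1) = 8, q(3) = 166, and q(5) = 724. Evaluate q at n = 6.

1228

Using the Lagrange interpolation formula with nodes -1, 1, 3, 5:
  L_0(n) = (n - 1)(n - 3)(n - 5) / -48
  L_1(n) = (n + 1)(n - 3)(n - 5) / 16
  L_2(n) = (n + 1)(n - 1)(n - 5) / -16
  L_3(n) = (n + 1)(n - 1)(n - 3) / 48
Then q(n) = 10·L_0(n) + 8·L_1(n) + 166·L_2(n) + 724·L_3(n).
Expanding and collecting terms gives q(n) = 5n^3 + 5n^2 - 6n + 4.
Evaluating at n = 6: q(6) = 1228.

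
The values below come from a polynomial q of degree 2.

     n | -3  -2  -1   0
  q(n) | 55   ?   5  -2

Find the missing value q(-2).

On equispaced nodes a degree-2 polynomial has vanishing third forward difference, so
  - q(-3) + 3·q(-2) - 3·q(-1) + q(0) = 0.
Substituting the known values and solving for q(-2):
  3·q(-2) = 72
  q(-2) = 24.

24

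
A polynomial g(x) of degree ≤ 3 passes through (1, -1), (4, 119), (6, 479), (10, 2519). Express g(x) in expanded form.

g(x) = 3x^3 - 5x^2 + 2x - 1

Using the Lagrange interpolation formula with nodes 1, 4, 6, 10:
  L_0(x) = (x - 4)(x - 6)(x - 10) / -135
  L_1(x) = (x - 1)(x - 6)(x - 10) / 36
  L_2(x) = (x - 1)(x - 4)(x - 10) / -40
  L_3(x) = (x - 1)(x - 4)(x - 6) / 216
Then g(x) = -1·L_0(x) + 119·L_1(x) + 479·L_2(x) + 2519·L_3(x).
Expanding and collecting terms gives g(x) = 3x³ - 5x² + 2x - 1.
Check: g(1) = -1. ✓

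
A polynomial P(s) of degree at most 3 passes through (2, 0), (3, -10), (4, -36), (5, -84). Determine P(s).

P(s) = -s^3 + s^2 + 4s - 4

Write P(s) = as^3 + bs^2 + cs + d. Substituting each data point gives a linear system:
  8a + 4b + 2c + d = 0
  27a + 9b + 3c + d = -10
  64a + 16b + 4c + d = -36
  125a + 25b + 5c + d = -84
Solving the system yields a = -1, b = 1, c = 4, d = -4.
So P(s) = -s^3 + s^2 + 4s - 4.
Check: P(5) = -84. ✓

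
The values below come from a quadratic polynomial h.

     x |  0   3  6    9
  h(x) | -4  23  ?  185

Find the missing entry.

The 3 known points determine the degree-2 polynomial uniquely.
Write h(x) = ax^2 + bx + c. Substituting each data point gives a linear system:
  c = -4
  9a + 3b + c = 23
  81a + 9b + c = 185
Solving the system yields a = 2, b = 3, c = -4.
So h(x) = 2x^2 + 3x - 4.
Then h(6) = 86.

86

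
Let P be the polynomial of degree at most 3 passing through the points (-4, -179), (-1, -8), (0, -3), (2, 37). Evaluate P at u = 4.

Write P(u) = au^3 + bu^2 + cu + d. Substituting each data point gives a linear system:
  -64a + 16b - 4c + d = -179
  -a + b - c + d = -8
  d = -3
  8a + 4b + 2c + d = 37
Solving the system yields a = 3, b = 2, c = 4, d = -3.
So P(u) = 3u^3 + 2u^2 + 4u - 3.
Then P(4) = 237.

237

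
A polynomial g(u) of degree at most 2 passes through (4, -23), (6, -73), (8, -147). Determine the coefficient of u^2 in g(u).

Write g(u) = au^2 + bu + c. Substituting each data point gives a linear system:
  16a + 4b + c = -23
  36a + 6b + c = -73
  64a + 8b + c = -147
Solving the system yields a = -3, b = 5, c = 5.
So g(u) = -3u^2 + 5u + 5.
The leading coefficient is -3.

-3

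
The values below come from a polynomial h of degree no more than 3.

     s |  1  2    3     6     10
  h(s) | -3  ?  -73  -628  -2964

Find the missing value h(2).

The 4 known points determine the degree-3 polynomial uniquely.
Write h(s) = as^3 + bs^2 + cs + d. Substituting each data point gives a linear system:
  a + b + c + d = -3
  27a + 9b + 3c + d = -73
  216a + 36b + 6c + d = -628
  1000a + 100b + 10c + d = -2964
Solving the system yields a = -3, b = 0, c = 4, d = -4.
So h(s) = -3s³ + 4s - 4.
Then h(2) = -20.

-20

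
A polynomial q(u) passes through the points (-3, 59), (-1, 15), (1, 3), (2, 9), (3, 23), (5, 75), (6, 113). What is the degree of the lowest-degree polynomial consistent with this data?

2

Divided differences on the nodes -3, -1, 1, 2, 3, 5, 6:
  order 0: 59  15  3  9  23  75  113
  order 1: -22  -6  6  14  26  38
  order 2: 4  4  4  4  4
  order 3: 0  0  0  0
  order 4: 0  0  0
  order 5: 0  0
  order 6: 0
The order-2 divided differences are all 4 (nonzero) and every higher order vanishes, so the data lies on a polynomial of degree exactly 2.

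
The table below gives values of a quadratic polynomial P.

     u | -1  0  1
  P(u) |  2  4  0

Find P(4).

-48

Using the Lagrange interpolation formula with nodes -1, 0, 1:
  L_0(u) = u(u - 1) / 2
  L_1(u) = (u + 1)(u - 1) / -1
  L_2(u) = (u + 1)u / 2
Then P(u) = 2·L_0(u) + 4·L_1(u) + 0·L_2(u).
Expanding and collecting terms gives P(u) = -3u^2 - u + 4.
Evaluating at u = 4: P(4) = -48.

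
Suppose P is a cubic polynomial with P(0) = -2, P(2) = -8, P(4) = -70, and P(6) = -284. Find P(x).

P(x) = -2x^3 + 5x^2 - 5x - 2

Using the Lagrange interpolation formula with nodes 0, 2, 4, 6:
  L_0(x) = (x - 2)(x - 4)(x - 6) / -48
  L_1(x) = x(x - 4)(x - 6) / 16
  L_2(x) = x(x - 2)(x - 6) / -16
  L_3(x) = x(x - 2)(x - 4) / 48
Then P(x) = -2·L_0(x) - 8·L_1(x) - 70·L_2(x) - 284·L_3(x).
Expanding and collecting terms gives P(x) = -2x³ + 5x² - 5x - 2.
Check: P(4) = -70. ✓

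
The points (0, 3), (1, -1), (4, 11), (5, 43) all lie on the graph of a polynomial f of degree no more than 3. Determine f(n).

Write f(n) = an^3 + bn^2 + cn + d. Substituting each data point gives a linear system:
  d = 3
  a + b + c + d = -1
  64a + 16b + 4c + d = 11
  125a + 25b + 5c + d = 43
Solving the system yields a = 1, b = -3, c = -2, d = 3.
So f(n) = n^3 - 3n^2 - 2n + 3.
Check: f(0) = 3. ✓

f(n) = n^3 - 3n^2 - 2n + 3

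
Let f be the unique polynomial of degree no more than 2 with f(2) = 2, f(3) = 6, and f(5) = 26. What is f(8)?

Using the Lagrange interpolation formula with nodes 2, 3, 5:
  L_0(t) = (t - 3)(t - 5) / 3
  L_1(t) = (t - 2)(t - 5) / -2
  L_2(t) = (t - 2)(t - 3) / 6
Then f(t) = 2·L_0(t) + 6·L_1(t) + 26·L_2(t).
Expanding and collecting terms gives f(t) = 2t^2 - 6t + 6.
Evaluating at t = 8: f(8) = 86.

86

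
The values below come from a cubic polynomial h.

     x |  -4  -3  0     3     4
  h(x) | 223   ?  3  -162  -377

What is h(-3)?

The 4 known points determine the degree-3 polynomial uniquely.
Write h(x) = ax^3 + bx^2 + cx + d. Substituting each data point gives a linear system:
  -64a + 16b - 4c + d = 223
  d = 3
  27a + 9b + 3c + d = -162
  64a + 16b + 4c + d = -377
Solving the system yields a = -5, b = -5, c = 5, d = 3.
So h(x) = -5x³ - 5x² + 5x + 3.
Then h(-3) = 78.

78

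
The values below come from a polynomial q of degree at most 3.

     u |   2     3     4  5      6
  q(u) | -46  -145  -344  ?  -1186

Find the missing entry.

-679

The 4 known points determine the degree-3 polynomial uniquely.
Write q(u) = au^3 + bu^2 + cu + d. Substituting each data point gives a linear system:
  8a + 4b + 2c + d = -46
  27a + 9b + 3c + d = -145
  64a + 16b + 4c + d = -344
  216a + 36b + 6c + d = -1186
Solving the system yields a = -6, b = 4, c = -5, d = -4.
So q(u) = -6u^3 + 4u^2 - 5u - 4.
Then q(5) = -679.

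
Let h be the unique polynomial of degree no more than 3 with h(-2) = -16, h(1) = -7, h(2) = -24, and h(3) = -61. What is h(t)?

Write h(t) = at^3 + bt^2 + ct + d. Substituting each data point gives a linear system:
  -8a + 4b - 2c + d = -16
  a + b + c + d = -7
  8a + 4b + 2c + d = -24
  27a + 9b + 3c + d = -61
Solving the system yields a = -1, b = -4, c = 2, d = -4.
So h(t) = -t^3 - 4t^2 + 2t - 4.
Check: h(2) = -24. ✓

h(t) = -t^3 - 4t^2 + 2t - 4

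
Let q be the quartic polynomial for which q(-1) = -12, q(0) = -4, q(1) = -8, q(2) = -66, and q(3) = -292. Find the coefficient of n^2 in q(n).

-3

Write q(n) = an^4 + bn^3 + cn^2 + dn + e. Substituting each data point gives a linear system:
  a - b + c - d + e = -12
  e = -4
  a + b + c + d + e = -8
  16a + 8b + 4c + 2d + e = -66
  81a + 27b + 9c + 3d + e = -292
Solving the system yields a = -3, b = -1, c = -3, d = 3, e = -4.
So q(n) = -3n⁴ - n³ - 3n² + 3n - 4.
The coefficient of n^2 is -3.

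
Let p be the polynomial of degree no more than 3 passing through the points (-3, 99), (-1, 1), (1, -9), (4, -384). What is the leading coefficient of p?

-5

Write p(t) = at^3 + bt^2 + ct + d. Substituting each data point gives a linear system:
  -27a + 9b - 3c + d = 99
  -a + b - c + d = 1
  a + b + c + d = -9
  64a + 16b + 4c + d = -384
Solving the system yields a = -5, b = -4, c = 0, d = 0.
So p(t) = -5t^3 - 4t^2.
The leading coefficient is -5.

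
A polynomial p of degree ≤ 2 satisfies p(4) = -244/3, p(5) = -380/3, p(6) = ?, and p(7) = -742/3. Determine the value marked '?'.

On equispaced nodes a degree-2 polynomial has vanishing third forward difference, so
  - p(4) + 3·p(5) - 3·p(6) + p(7) = 0.
Substituting the known values and solving for p(6):
  -3·p(6) = 546
  p(6) = -182.

-182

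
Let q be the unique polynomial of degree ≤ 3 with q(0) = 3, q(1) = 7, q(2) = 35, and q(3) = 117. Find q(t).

Write q(t) = at^3 + bt^2 + ct + d. Substituting each data point gives a linear system:
  d = 3
  a + b + c + d = 7
  8a + 4b + 2c + d = 35
  27a + 9b + 3c + d = 117
Solving the system yields a = 5, b = -3, c = 2, d = 3.
So q(t) = 5t^3 - 3t^2 + 2t + 3.
Check: q(3) = 117. ✓

q(t) = 5t^3 - 3t^2 + 2t + 3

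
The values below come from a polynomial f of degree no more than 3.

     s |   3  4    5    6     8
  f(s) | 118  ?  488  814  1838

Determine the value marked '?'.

262

The 4 known points determine the degree-3 polynomial uniquely.
Write f(s) = as^3 + bs^2 + cs + d. Substituting each data point gives a linear system:
  27a + 9b + 3c + d = 118
  125a + 25b + 5c + d = 488
  216a + 36b + 6c + d = 814
  512a + 64b + 8c + d = 1838
Solving the system yields a = 3, b = 5, c = -2, d = -2.
So f(s) = 3s^3 + 5s^2 - 2s - 2.
Then f(4) = 262.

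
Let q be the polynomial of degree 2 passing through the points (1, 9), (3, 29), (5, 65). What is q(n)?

Using the Lagrange interpolation formula with nodes 1, 3, 5:
  L_0(n) = (n - 3)(n - 5) / 8
  L_1(n) = (n - 1)(n - 5) / -4
  L_2(n) = (n - 1)(n - 3) / 8
Then q(n) = 9·L_0(n) + 29·L_1(n) + 65·L_2(n).
Expanding and collecting terms gives q(n) = 2n^2 + 2n + 5.
Check: q(1) = 9. ✓

q(n) = 2n^2 + 2n + 5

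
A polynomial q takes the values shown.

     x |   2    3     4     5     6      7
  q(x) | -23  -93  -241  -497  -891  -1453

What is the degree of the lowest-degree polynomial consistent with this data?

Forward differences of the values at x = 2, 3, 4, 5, 6, 7:
  q  : -23  -93  -241  -497  -891  -1453
  Δ  : -70  -148  -256  -394  -562
  Δ^2: -78  -108  -138  -168
  Δ^3: -30  -30  -30
  Δ^4: 0  0
  Δ^5: 0
The third differences are constant (-30) and nonzero, while all higher differences vanish, so the minimal degree is 3.

3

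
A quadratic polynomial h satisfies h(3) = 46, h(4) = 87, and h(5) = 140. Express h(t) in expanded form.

Write h(t) = at^2 + bt + c. Substituting each data point gives a linear system:
  9a + 3b + c = 46
  16a + 4b + c = 87
  25a + 5b + c = 140
Solving the system yields a = 6, b = -1, c = -5.
So h(t) = 6t^2 - t - 5.
Check: h(5) = 140. ✓

h(t) = 6t^2 - t - 5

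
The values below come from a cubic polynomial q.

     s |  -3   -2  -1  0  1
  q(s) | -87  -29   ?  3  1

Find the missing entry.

-3

The 4 known points determine the degree-3 polynomial uniquely.
Write q(s) = as^3 + bs^2 + cs + d. Substituting each data point gives a linear system:
  -27a + 9b - 3c + d = -87
  -8a + 4b - 2c + d = -29
  d = 3
  a + b + c + d = 1
Solving the system yields a = 2, b = -4, c = 0, d = 3.
So q(s) = 2s^3 - 4s^2 + 3.
Then q(-1) = -3.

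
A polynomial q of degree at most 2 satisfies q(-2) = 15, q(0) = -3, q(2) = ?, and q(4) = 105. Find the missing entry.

27

The 3 known points determine the degree-2 polynomial uniquely.
Write q(t) = at^2 + bt + c. Substituting each data point gives a linear system:
  4a - 2b + c = 15
  c = -3
  16a + 4b + c = 105
Solving the system yields a = 6, b = 3, c = -3.
So q(t) = 6t² + 3t - 3.
Then q(2) = 27.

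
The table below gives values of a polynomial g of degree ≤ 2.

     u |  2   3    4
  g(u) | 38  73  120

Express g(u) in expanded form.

g(u) = 6u^2 + 5u + 4

Write g(u) = au^2 + bu + c. Substituting each data point gives a linear system:
  4a + 2b + c = 38
  9a + 3b + c = 73
  16a + 4b + c = 120
Solving the system yields a = 6, b = 5, c = 4.
So g(u) = 6u² + 5u + 4.
Check: g(3) = 73. ✓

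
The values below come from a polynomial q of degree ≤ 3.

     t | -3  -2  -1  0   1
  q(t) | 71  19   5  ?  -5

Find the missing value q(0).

5

The 4 known points determine the degree-3 polynomial uniquely.
Write q(t) = at^3 + bt^2 + ct + d. Substituting each data point gives a linear system:
  -27a + 9b - 3c + d = 71
  -8a + 4b - 2c + d = 19
  -a + b - c + d = 5
  a + b + c + d = -5
Solving the system yields a = -4, b = -5, c = -1, d = 5.
So q(t) = -4t³ - 5t² - t + 5.
Then q(0) = 5.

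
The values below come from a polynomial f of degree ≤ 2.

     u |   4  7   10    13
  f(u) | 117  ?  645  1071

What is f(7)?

327

On equispaced nodes a degree-2 polynomial has vanishing third forward difference, so
  - f(4) + 3·f(7) - 3·f(10) + f(13) = 0.
Substituting the known values and solving for f(7):
  3·f(7) = 981
  f(7) = 327.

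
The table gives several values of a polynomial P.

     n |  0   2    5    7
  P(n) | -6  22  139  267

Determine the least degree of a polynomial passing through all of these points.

2

Divided differences on the nodes 0, 2, 5, 7:
  order 0: -6  22  139  267
  order 1: 14  39  64
  order 2: 5  5
  order 3: 0
The order-2 divided differences are all 5 (nonzero) and every higher order vanishes, so the data lies on a polynomial of degree exactly 2.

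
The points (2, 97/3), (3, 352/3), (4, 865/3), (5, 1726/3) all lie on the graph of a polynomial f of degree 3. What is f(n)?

Using the Lagrange interpolation formula with nodes 2, 3, 4, 5:
  L_0(n) = (n - 3)(n - 4)(n - 5) / -6
  L_1(n) = (n - 2)(n - 4)(n - 5) / 2
  L_2(n) = (n - 2)(n - 3)(n - 5) / -2
  L_3(n) = (n - 2)(n - 3)(n - 4) / 6
Then f(n) = 97/3·L_0(n) + 352/3·L_1(n) + 865/3·L_2(n) + 1726/3·L_3(n).
Expanding and collecting terms gives f(n) = 5n^3 - 2n^2 + 1/3.
Check: f(3) = 352/3. ✓

f(n) = 5n^3 - 2n^2 + 1/3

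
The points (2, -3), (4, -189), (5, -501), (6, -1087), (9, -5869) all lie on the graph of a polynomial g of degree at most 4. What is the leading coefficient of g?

Write g(n) = an^4 + bn^3 + cn^2 + dn + e. Substituting each data point gives a linear system:
  16a + 8b + 4c + 2d + e = -3
  256a + 64b + 16c + 4d + e = -189
  625a + 125b + 25c + 5d + e = -501
  1296a + 216b + 36c + 6d + e = -1087
  6561a + 729b + 81c + 9d + e = -5869
Solving the system yields a = -1, b = 1, c = -1, d = 5, e = -1.
So g(n) = -n⁴ + n³ - n² + 5n - 1.
The leading coefficient is -1.

-1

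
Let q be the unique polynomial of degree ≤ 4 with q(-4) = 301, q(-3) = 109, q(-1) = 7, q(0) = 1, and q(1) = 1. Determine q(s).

q(s) = s^4 + 2s^2 - 3s + 1

Using the Lagrange interpolation formula with nodes -4, -3, -1, 0, 1:
  L_0(s) = (s + 3)(s + 1)s(s - 1) / 60
  L_1(s) = (s + 4)(s + 1)s(s - 1) / -24
  L_2(s) = (s + 4)(s + 3)s(s - 1) / 12
  L_3(s) = (s + 4)(s + 3)(s + 1)(s - 1) / -12
  L_4(s) = (s + 4)(s + 3)(s + 1)s / 40
Then q(s) = 301·L_0(s) + 109·L_1(s) + 7·L_2(s) + 1·L_3(s) + 1·L_4(s).
Expanding and collecting terms gives q(s) = s^4 + 2s^2 - 3s + 1.
Check: q(-1) = 7. ✓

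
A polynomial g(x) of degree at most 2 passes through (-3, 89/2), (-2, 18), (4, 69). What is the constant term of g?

-5

Write g(x) = ax^2 + bx + c. Substituting each data point gives a linear system:
  9a - 3b + c = 89/2
  4a - 2b + c = 18
  16a + 4b + c = 69
Solving the system yields a = 5, b = -3/2, c = -5.
So g(x) = 5x^2 - (3/2)x - 5.
The constant term is -5.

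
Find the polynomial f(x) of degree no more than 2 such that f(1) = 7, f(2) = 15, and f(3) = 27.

Write f(x) = ax^2 + bx + c. Substituting each data point gives a linear system:
  a + b + c = 7
  4a + 2b + c = 15
  9a + 3b + c = 27
Solving the system yields a = 2, b = 2, c = 3.
So f(x) = 2x^2 + 2x + 3.
Check: f(1) = 7. ✓

f(x) = 2x^2 + 2x + 3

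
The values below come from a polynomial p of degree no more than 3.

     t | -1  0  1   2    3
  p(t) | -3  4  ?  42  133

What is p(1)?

9

The 4 known points determine the degree-3 polynomial uniquely.
Write p(t) = at^3 + bt^2 + ct + d. Substituting each data point gives a linear system:
  -a + b - c + d = -3
  d = 4
  8a + 4b + 2c + d = 42
  27a + 9b + 3c + d = 133
Solving the system yields a = 5, b = -1, c = 1, d = 4.
So p(t) = 5t^3 - t^2 + t + 4.
Then p(1) = 9.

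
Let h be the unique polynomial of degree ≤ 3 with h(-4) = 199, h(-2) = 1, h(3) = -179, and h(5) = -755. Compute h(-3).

Using the Lagrange interpolation formula with nodes -4, -2, 3, 5:
  L_0(t) = (t + 2)(t - 3)(t - 5) / -126
  L_1(t) = (t + 4)(t - 3)(t - 5) / 70
  L_2(t) = (t + 4)(t + 2)(t - 5) / -70
  L_3(t) = (t + 4)(t + 2)(t - 3) / 126
Then h(t) = 199·L_0(t) + 1·L_1(t) - 179·L_2(t) - 755·L_3(t).
Expanding and collecting terms gives h(t) = -5t³ - 6t² + 5t - 5.
Evaluating at t = -3: h(-3) = 61.

61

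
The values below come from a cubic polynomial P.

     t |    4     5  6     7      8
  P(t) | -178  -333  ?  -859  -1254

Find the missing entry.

-556

The 4 known points determine the degree-3 polynomial uniquely.
Write P(t) = at^3 + bt^2 + ct + d. Substituting each data point gives a linear system:
  64a + 16b + 4c + d = -178
  125a + 25b + 5c + d = -333
  343a + 49b + 7c + d = -859
  512a + 64b + 8c + d = -1254
Solving the system yields a = -2, b = -4, c = 3, d = 2.
So P(t) = -2t³ - 4t² + 3t + 2.
Then P(6) = -556.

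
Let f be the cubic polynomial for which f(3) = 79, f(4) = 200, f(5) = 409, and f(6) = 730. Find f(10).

3614

Using the Lagrange interpolation formula with nodes 3, 4, 5, 6:
  L_0(u) = (u - 4)(u - 5)(u - 6) / -6
  L_1(u) = (u - 3)(u - 5)(u - 6) / 2
  L_2(u) = (u - 3)(u - 4)(u - 6) / -2
  L_3(u) = (u - 3)(u - 4)(u - 5) / 6
Then f(u) = 79·L_0(u) + 200·L_1(u) + 409·L_2(u) + 730·L_3(u).
Expanding and collecting terms gives f(u) = 4u³ - 4u² + u + 4.
Evaluating at u = 10: f(10) = 3614.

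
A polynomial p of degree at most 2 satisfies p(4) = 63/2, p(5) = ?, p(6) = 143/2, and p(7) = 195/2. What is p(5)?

On equispaced nodes a degree-2 polynomial has vanishing third forward difference, so
  - p(4) + 3·p(5) - 3·p(6) + p(7) = 0.
Substituting the known values and solving for p(5):
  3·p(5) = 297/2
  p(5) = 99/2.

99/2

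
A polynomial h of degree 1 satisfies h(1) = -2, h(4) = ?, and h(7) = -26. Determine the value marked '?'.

The 2 known points determine the degree-1 polynomial uniquely.
Write h(s) = as + b. Substituting each data point gives a linear system:
  a + b = -2
  7a + b = -26
Solving the system yields a = -4, b = 2.
So h(s) = -4s + 2.
Then h(4) = -14.

-14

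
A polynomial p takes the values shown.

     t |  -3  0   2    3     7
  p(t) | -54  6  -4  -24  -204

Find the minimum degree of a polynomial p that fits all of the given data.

2

Divided differences on the nodes -3, 0, 2, 3, 7:
  order 0: -54  6  -4  -24  -204
  order 1: 20  -5  -20  -45
  order 2: -5  -5  -5
  order 3: 0  0
  order 4: 0
The order-2 divided differences are all -5 (nonzero) and every higher order vanishes, so the data lies on a polynomial of degree exactly 2.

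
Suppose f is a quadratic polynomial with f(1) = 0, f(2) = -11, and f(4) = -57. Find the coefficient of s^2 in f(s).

-4

Write f(s) = as^2 + bs + c. Substituting each data point gives a linear system:
  a + b + c = 0
  4a + 2b + c = -11
  16a + 4b + c = -57
Solving the system yields a = -4, b = 1, c = 3.
So f(s) = -4s^2 + s + 3.
The leading coefficient is -4.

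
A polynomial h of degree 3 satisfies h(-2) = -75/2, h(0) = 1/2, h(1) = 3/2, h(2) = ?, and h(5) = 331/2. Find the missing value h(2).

The 4 known points determine the degree-3 polynomial uniquely.
Write h(u) = au^3 + bu^2 + cu + d. Substituting each data point gives a linear system:
  -8a + 4b - 2c + d = -75/2
  d = 1/2
  a + b + c + d = 3/2
  125a + 25b + 5c + d = 331/2
Solving the system yields a = 2, b = -4, c = 3, d = 1/2.
So h(u) = 2u³ - 4u² + 3u + 1/2.
Then h(2) = 13/2.

13/2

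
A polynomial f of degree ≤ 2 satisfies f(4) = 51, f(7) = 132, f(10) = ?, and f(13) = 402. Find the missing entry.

The 3 known points determine the degree-2 polynomial uniquely.
Write f(n) = an^2 + bn + c. Substituting each data point gives a linear system:
  16a + 4b + c = 51
  49a + 7b + c = 132
  169a + 13b + c = 402
Solving the system yields a = 2, b = 5, c = -1.
So f(n) = 2n² + 5n - 1.
Then f(10) = 249.

249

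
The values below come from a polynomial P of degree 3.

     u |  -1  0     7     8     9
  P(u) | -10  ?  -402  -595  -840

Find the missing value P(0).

The 4 known points determine the degree-3 polynomial uniquely.
Write P(u) = au^3 + bu^2 + cu + d. Substituting each data point gives a linear system:
  -a + b - c + d = -10
  343a + 49b + 7c + d = -402
  512a + 64b + 8c + d = -595
  729a + 81b + 9c + d = -840
Solving the system yields a = -1, b = -2, c = 6, d = -3.
So P(u) = -u^3 - 2u^2 + 6u - 3.
Then P(0) = -3.

-3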